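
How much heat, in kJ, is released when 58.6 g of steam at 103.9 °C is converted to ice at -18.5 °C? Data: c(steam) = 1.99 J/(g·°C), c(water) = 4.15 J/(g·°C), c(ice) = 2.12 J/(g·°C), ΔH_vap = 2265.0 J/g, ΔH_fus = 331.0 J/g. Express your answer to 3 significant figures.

q1 (cool steam 103.9→100 °C): 58.6 × 1.99 × 3.9 = 455 J
q2 (condense at 100 °C): 58.6 × 2265.0 = 132729 J
q3 (cool water 100→0 °C): 58.6 × 4.15 × 100.0 = 24319 J
q4 (freeze at 0 °C): 58.6 × 331.0 = 19397 J
q5 (cool ice 0→-18.5 °C): 58.6 × 2.12 × 18.5 = 2298 J
Total: 455 + 132729 + 24319 + 19397 + 2298 = 179198 J = 179 kJ

q = 179 kJ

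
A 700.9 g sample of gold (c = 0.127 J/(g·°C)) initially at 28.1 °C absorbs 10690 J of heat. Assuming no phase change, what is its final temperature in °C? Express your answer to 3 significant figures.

ΔT = q / (m c) = 10690 / (700.9 × 0.127) = 120.1 °C
T_f = 28.1 + 120.1 = 148.2 °C

T_f = 148 °C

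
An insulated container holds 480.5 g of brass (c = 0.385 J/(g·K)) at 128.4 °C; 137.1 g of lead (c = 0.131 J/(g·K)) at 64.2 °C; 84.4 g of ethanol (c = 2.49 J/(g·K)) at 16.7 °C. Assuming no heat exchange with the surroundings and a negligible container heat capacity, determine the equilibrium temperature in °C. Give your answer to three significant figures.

Σ mᵢcᵢ(T − Tᵢ) = 0  ⇒  T = Σ mᵢcᵢTᵢ / Σ mᵢcᵢ
Σ mᵢcᵢ = 480.5×0.385 + 137.1×0.131 + 84.4×2.49 = 413.1086
Σ mᵢcᵢTᵢ = 184.9925×128.4 + 17.9601×64.2 + 210.156×16.7 = 28416
T = 28416 / 413.1086 = 68.79 °C

T_f = 68.8 °C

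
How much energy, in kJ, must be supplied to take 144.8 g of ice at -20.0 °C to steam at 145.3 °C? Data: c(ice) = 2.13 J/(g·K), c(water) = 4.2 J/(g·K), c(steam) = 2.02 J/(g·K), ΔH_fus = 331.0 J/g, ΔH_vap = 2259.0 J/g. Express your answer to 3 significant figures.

q = 455 kJ

q1 (heat ice -20.0→0.0 °C): 144.8 × 2.13 × 20.0 = 6168 J
q2 (melt at 0 °C): 144.8 × 331.0 = 47929 J
q3 (heat water 0.0→100.0 °C): 144.8 × 4.2 × 100.0 = 60816 J
q4 (vaporize at 100 °C): 144.8 × 2259.0 = 327103 J
q5 (heat steam 100.0→145.3 °C): 144.8 × 2.02 × 45.3 = 13250 J
Total: 6168 + 47929 + 60816 + 327103 + 13250 = 455266 J = 455 kJ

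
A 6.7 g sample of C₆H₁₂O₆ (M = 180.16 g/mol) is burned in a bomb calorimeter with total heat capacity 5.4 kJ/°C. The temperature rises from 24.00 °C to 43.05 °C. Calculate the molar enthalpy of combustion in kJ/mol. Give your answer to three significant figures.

ΔT = 43.05 − 24.00 = 19.05 °C
q_cal = C_cal × ΔT = 5.4 × 19.05 = 102.87 kJ
n = 6.7 / 180.16 = 0.03719 mol
q_rxn = −q_cal = -102.87 kJ
ΔH = -102.87 / 0.03719 = -2766 kJ/mol

ΔH = -2770 kJ/mol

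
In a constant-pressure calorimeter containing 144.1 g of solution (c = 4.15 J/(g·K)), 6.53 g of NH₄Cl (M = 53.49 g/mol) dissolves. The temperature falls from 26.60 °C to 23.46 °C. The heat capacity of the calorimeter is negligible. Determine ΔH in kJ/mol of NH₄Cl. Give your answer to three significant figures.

|ΔT| = |23.46 − 26.60| = 3.14 °C
|q_surr| = (144.1 × 4.15) × 3.14 = 598.015 × 3.14 = 1878 J
n(NH₄Cl) = 6.53 / 53.49 = 0.1221 mol
Temperature fell, so q_rxn = +|q_surr| = 1.878 kJ
ΔH = q_rxn / n = 15.38 kJ/mol

ΔH = 15.4 kJ/mol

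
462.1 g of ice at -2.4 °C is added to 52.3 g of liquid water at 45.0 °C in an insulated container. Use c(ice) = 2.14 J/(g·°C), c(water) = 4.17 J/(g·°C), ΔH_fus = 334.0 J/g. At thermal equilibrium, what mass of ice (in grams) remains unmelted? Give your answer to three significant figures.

m_ice remaining = 440 g

Heat to warm all ice to 0 °C: 462.1×2.14×2.4 = 2373.3 J
Heat released by water cooling to 0 °C: 52.3×4.17×45.0 = 9814.1 J
9814.1 J < 2373.3 + 462.1×334.0 = 156714.7 J, so not all ice melts; final T = 0 °C.
Heat left for melting: 9814.1 − 2373.3 = 7440.8 J
Mass melted = 7440.8 / 334.0 = 22.28 g
Ice remaining = 462.1 − 22.28 = 439.82 g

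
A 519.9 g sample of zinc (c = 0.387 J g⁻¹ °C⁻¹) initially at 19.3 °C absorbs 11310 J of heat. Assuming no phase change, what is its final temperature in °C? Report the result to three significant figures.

T_f = 75.5 °C

ΔT = q / (m c) = 11310 / (519.9 × 0.387) = 56.21 °C
T_f = 19.3 + 56.21 = 75.51 °C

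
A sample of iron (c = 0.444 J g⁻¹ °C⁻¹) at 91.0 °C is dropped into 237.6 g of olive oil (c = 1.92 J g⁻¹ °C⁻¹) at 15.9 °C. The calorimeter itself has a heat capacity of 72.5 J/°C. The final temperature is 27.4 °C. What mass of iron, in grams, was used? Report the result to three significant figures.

m = 215 g

q_gained = (237.6 × 1.92 + 72.5) × (27.4 − 15.9) = 6080 J
q_lost = m × 0.444 × (91.0 − 27.4) = 28.2384 m
m = 6080 / 28.2384 = 215 g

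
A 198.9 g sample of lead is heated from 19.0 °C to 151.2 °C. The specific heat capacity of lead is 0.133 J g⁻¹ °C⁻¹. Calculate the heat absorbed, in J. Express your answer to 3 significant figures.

q = 3500 J

q = m c ΔT = 198.9 × 0.133 × (151.2 − 19.0)
q = 198.9 × 0.133 × 132.2 = 3497 J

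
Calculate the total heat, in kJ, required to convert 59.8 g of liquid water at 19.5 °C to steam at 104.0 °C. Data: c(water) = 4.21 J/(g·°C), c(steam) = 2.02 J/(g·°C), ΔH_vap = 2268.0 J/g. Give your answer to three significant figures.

q = 156 kJ

q1 (heat water 19.5→100.0 °C): 59.8 × 4.21 × 80.5 = 20267 J
q2 (vaporize at 100 °C): 59.8 × 2268.0 = 135626 J
q3 (heat steam 100.0→104.0 °C): 59.8 × 2.02 × 4.0 = 483 J
Total: 20267 + 135626 + 483 = 156376 J = 156 kJ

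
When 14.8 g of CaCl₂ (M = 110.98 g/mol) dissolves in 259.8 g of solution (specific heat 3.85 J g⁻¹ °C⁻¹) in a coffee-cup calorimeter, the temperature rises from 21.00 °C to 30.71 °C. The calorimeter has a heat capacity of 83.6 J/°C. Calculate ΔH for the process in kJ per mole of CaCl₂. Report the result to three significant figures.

|ΔT| = |30.71 − 21.00| = 9.71 °C
|q_surr| = (259.8 × 3.85 + 83.6) × 9.71 = 1083.83 × 9.71 = 10520 J
n(CaCl₂) = 14.8 / 110.98 = 0.1334 mol
Temperature rose, so q_rxn = −|q_surr| = -10.52 kJ
ΔH = q_rxn / n = -78.86 kJ/mol

ΔH = -78.9 kJ/mol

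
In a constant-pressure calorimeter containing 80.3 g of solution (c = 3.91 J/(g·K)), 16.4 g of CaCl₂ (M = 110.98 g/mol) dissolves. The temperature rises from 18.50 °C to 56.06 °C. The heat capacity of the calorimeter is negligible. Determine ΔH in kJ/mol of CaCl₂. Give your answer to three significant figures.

ΔH = -79.8 kJ/mol

|ΔT| = |56.06 − 18.50| = 37.56 °C
|q_surr| = (80.3 × 3.91) × 37.56 = 313.973 × 37.56 = 11790 J
n(CaCl₂) = 16.4 / 110.98 = 0.1478 mol
Temperature rose, so q_rxn = −|q_surr| = -11.79 kJ
ΔH = q_rxn / n = -79.77 kJ/mol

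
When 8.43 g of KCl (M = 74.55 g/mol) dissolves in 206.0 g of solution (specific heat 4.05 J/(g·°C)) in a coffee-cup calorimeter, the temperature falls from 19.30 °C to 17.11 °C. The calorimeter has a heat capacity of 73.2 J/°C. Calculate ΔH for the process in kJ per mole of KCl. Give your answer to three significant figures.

ΔH = 17.6 kJ/mol

|ΔT| = |17.11 − 19.30| = 2.19 °C
|q_surr| = (206.0 × 4.05 + 73.2) × 2.19 = 907.5 × 2.19 = 1987 J
n(KCl) = 8.43 / 74.55 = 0.1131 mol
Temperature fell, so q_rxn = +|q_surr| = 1.987 kJ
ΔH = q_rxn / n = 17.57 kJ/mol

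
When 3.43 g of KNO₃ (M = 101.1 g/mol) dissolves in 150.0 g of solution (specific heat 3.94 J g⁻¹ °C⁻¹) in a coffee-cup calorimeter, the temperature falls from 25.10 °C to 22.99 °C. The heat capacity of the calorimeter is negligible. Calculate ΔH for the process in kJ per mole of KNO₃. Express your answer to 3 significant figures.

ΔH = 36.8 kJ/mol

|ΔT| = |22.99 − 25.10| = 2.11 °C
|q_surr| = (150.0 × 3.94) × 2.11 = 591 × 2.11 = 1247 J
n(KNO₃) = 3.43 / 101.1 = 0.03393 mol
Temperature fell, so q_rxn = +|q_surr| = 1.247 kJ
ΔH = q_rxn / n = 36.75 kJ/mol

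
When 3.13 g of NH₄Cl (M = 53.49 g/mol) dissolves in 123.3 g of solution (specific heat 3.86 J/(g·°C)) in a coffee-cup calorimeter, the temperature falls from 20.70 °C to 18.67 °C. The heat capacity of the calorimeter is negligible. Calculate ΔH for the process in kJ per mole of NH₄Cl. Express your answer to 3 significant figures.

ΔH = 16.5 kJ/mol

|ΔT| = |18.67 − 20.70| = 2.03 °C
|q_surr| = (123.3 × 3.86) × 2.03 = 475.938 × 2.03 = 966.2 J
n(NH₄Cl) = 3.13 / 53.49 = 0.05852 mol
Temperature fell, so q_rxn = +|q_surr| = 0.9662 kJ
ΔH = q_rxn / n = 16.51 kJ/mol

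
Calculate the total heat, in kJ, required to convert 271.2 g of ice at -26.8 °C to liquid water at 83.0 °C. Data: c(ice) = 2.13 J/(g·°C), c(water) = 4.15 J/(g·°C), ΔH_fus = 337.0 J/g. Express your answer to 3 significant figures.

q1 (heat ice -26.8→0.0 °C): 271.2 × 2.13 × 26.8 = 15481 J
q2 (melt at 0 °C): 271.2 × 337.0 = 91394 J
q3 (heat water 0.0→83.0 °C): 271.2 × 4.15 × 83.0 = 93415 J
Total: 15481 + 91394 + 93415 = 200290 J = 200 kJ

q = 200 kJ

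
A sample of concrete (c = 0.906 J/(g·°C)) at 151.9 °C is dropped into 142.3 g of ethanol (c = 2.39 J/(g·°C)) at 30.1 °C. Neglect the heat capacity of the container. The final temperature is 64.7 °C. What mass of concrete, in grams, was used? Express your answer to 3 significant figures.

q_gained = (142.3 × 2.39) × (64.7 − 30.1) = 11770 J
q_lost = m × 0.906 × (151.9 − 64.7) = 79.0032 m
m = 11770 / 79.0032 = 149 g

m = 149 g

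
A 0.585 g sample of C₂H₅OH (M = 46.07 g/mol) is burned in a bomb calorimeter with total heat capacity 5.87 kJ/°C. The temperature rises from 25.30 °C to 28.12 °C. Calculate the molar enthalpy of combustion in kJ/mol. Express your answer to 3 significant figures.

ΔH = -1300 kJ/mol

ΔT = 28.12 − 25.30 = 2.82 °C
q_cal = C_cal × ΔT = 5.87 × 2.82 = 16.5534 kJ
n = 0.585 / 46.07 = 0.01270 mol
q_rxn = −q_cal = -16.5534 kJ
ΔH = -16.5534 / 0.01270 = -1303 kJ/mol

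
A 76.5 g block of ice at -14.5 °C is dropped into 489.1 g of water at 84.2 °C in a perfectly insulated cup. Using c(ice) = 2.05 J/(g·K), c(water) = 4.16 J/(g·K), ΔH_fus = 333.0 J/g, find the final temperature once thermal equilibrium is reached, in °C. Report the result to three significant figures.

T_f = 61.0 °C

Heat to bring ice to 0 °C and melt it: q₁ = 76.5×2.05×14.5 + 76.5×333.0 = 27748 J
Heat the water can supply cooling to 0 °C: 489.1×4.16×84.2 = 171318 J > q₁, so all ice melts.
Energy balance: 489.1×4.16×(84.2 − T) = 27748 + 76.5×4.16×(T − 0)
2034.656(84.2 − T) = 27748 + 318.24 T
171318 − 27748 = 2352.896 T
T = 143570 / 2352.896 = 61.02 °C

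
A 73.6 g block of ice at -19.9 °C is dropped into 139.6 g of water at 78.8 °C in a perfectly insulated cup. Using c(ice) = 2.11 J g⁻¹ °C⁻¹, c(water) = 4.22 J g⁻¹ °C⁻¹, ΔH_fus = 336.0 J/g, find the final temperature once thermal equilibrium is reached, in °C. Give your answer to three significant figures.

Heat to bring ice to 0 °C and melt it: q₁ = 73.6×2.11×19.9 + 73.6×336.0 = 27820 J
Heat the water can supply cooling to 0 °C: 139.6×4.22×78.8 = 46422.0 J > q₁, so all ice melts.
Energy balance: 139.6×4.22×(78.8 − T) = 27820 + 73.6×4.22×(T − 0)
589.112(78.8 − T) = 27820 + 310.592 T
46422.0 − 27820 = 899.704 T
T = 18602.0 / 899.704 = 20.68 °C

T_f = 20.7 °C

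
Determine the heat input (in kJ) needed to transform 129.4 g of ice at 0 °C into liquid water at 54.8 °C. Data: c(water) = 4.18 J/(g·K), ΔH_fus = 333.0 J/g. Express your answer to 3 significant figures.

q1 (melt at 0 °C): 129.4 × 333.0 = 43090 J
q2 (heat water 0.0→54.8 °C): 129.4 × 4.18 × 54.8 = 29641 J
Total: 43090 + 29641 = 72731 J = 72.7 kJ

q = 72.7 kJ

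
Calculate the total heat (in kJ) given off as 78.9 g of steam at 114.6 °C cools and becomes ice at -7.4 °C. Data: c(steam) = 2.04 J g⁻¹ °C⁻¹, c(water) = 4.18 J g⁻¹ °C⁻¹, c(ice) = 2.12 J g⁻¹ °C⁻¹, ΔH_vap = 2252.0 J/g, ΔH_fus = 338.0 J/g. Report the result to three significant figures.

q1 (cool steam 114.6→100 °C): 78.9 × 2.04 × 14.6 = 2350 J
q2 (condense at 100 °C): 78.9 × 2252.0 = 177683 J
q3 (cool water 100→0 °C): 78.9 × 4.18 × 100.0 = 32980 J
q4 (freeze at 0 °C): 78.9 × 338.0 = 26668 J
q5 (cool ice 0→-7.4 °C): 78.9 × 2.12 × 7.4 = 1238 J
Total: 2350 + 177683 + 32980 + 26668 + 1238 = 240919 J = 241 kJ

q = 241 kJ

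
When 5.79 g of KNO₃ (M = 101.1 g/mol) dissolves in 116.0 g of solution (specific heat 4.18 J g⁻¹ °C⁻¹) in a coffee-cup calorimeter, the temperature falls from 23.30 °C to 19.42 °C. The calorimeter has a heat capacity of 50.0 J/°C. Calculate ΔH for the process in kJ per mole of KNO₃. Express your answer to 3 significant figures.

ΔH = 36.2 kJ/mol

|ΔT| = |19.42 − 23.30| = 3.88 °C
|q_surr| = (116.0 × 4.18 + 50.0) × 3.88 = 534.88 × 3.88 = 2075 J
n(KNO₃) = 5.79 / 101.1 = 0.05727 mol
Temperature fell, so q_rxn = +|q_surr| = 2.075 kJ
ΔH = q_rxn / n = 36.23 kJ/mol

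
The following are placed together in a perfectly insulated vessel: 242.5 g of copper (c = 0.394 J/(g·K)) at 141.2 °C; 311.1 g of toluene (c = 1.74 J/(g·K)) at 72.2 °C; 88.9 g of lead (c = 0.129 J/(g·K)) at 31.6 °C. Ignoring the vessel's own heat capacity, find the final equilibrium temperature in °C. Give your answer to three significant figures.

T_f = 81.7 °C

Σ mᵢcᵢ(T − Tᵢ) = 0  ⇒  T = Σ mᵢcᵢTᵢ / Σ mᵢcᵢ
Σ mᵢcᵢ = 242.5×0.394 + 311.1×1.74 + 88.9×0.129 = 648.3271
Σ mᵢcᵢTᵢ = 95.545×141.2 + 541.314×72.2 + 11.4681×31.6 = 52936
T = 52936 / 648.3271 = 81.65 °C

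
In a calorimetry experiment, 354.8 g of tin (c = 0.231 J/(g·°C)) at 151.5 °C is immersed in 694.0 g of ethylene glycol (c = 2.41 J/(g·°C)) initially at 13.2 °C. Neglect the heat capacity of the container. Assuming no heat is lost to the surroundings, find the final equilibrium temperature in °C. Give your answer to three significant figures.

T_f = 19.7 °C

Heat lost by tin = heat gained by ethylene glycol.
(354.8)(0.231)(151.5 − T) = (694.0)(2.41)(T − 13.2)
81.9588 (151.5 − T) = 1672.54 (T − 13.2)
12417 − 81.9588 T = 1672.54 T − 22078
34495 = 1754.4988 T
T = 19.66 °C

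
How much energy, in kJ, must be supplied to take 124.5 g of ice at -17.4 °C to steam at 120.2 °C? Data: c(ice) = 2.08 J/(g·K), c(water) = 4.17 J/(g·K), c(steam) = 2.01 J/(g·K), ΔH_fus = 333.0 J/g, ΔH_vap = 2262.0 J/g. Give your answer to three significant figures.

q = 385 kJ

q1 (heat ice -17.4→0.0 °C): 124.5 × 2.08 × 17.4 = 4506 J
q2 (melt at 0 °C): 124.5 × 333.0 = 41459 J
q3 (heat water 0.0→100.0 °C): 124.5 × 4.17 × 100.0 = 51917 J
q4 (vaporize at 100 °C): 124.5 × 2262.0 = 281619 J
q5 (heat steam 100.0→120.2 °C): 124.5 × 2.01 × 20.2 = 5055 J
Total: 4506 + 41459 + 51917 + 281619 + 5055 = 384556 J = 385 kJ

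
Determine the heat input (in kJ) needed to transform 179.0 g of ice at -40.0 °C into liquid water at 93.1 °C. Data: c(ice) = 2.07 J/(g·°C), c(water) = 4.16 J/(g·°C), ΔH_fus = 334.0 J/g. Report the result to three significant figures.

q = 144 kJ

q1 (heat ice -40.0→0.0 °C): 179.0 × 2.07 × 40.0 = 14821 J
q2 (melt at 0 °C): 179.0 × 334.0 = 59786 J
q3 (heat water 0.0→93.1 °C): 179.0 × 4.16 × 93.1 = 69326 J
Total: 14821 + 59786 + 69326 = 143933 J = 144 kJ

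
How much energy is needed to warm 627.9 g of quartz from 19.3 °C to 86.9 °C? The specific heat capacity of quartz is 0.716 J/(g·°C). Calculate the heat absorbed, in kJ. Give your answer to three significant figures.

q = m c ΔT = 627.9 × 0.716 × (86.9 − 19.3)
q = 627.9 × 0.716 × 67.6 = 30390 J = 30.4 kJ

q = 30.4 kJ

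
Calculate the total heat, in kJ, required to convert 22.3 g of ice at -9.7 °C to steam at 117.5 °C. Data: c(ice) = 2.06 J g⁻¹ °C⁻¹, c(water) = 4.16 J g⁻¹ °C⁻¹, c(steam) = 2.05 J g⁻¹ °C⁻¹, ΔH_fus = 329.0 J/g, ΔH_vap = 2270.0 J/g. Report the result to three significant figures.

q = 68.5 kJ

q1 (heat ice -9.7→0.0 °C): 22.3 × 2.06 × 9.7 = 446 J
q2 (melt at 0 °C): 22.3 × 329.0 = 7337 J
q3 (heat water 0.0→100.0 °C): 22.3 × 4.16 × 100.0 = 9277 J
q4 (vaporize at 100 °C): 22.3 × 2270.0 = 50621 J
q5 (heat steam 100.0→117.5 °C): 22.3 × 2.05 × 17.5 = 800 J
Total: 446 + 7337 + 9277 + 50621 + 800 = 68481 J = 68.5 kJ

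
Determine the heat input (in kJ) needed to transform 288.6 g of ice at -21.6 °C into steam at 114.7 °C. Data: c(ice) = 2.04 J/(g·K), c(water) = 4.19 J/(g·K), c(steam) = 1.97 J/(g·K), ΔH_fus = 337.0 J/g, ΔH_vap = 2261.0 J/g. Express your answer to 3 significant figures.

q1 (heat ice -21.6→0.0 °C): 288.6 × 2.04 × 21.6 = 12717 J
q2 (melt at 0 °C): 288.6 × 337.0 = 97258 J
q3 (heat water 0.0→100.0 °C): 288.6 × 4.19 × 100.0 = 120923 J
q4 (vaporize at 100 °C): 288.6 × 2261.0 = 652525 J
q5 (heat steam 100.0→114.7 °C): 288.6 × 1.97 × 14.7 = 8358 J
Total: 12717 + 97258 + 120923 + 652525 + 8358 = 891781 J = 892 kJ

q = 892 kJ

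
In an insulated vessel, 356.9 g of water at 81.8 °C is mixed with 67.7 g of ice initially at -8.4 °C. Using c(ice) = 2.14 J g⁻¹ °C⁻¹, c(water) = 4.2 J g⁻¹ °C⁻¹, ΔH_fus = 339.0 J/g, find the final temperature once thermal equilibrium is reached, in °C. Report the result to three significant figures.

Heat to bring ice to 0 °C and melt it: q₁ = 67.7×2.14×8.4 + 67.7×339.0 = 24167 J
Heat the water can supply cooling to 0 °C: 356.9×4.2×81.8 = 122617 J > q₁, so all ice melts.
Energy balance: 356.9×4.2×(81.8 − T) = 24167 + 67.7×4.2×(T − 0)
1498.98(81.8 − T) = 24167 + 284.34 T
122617 − 24167 = 1783.32 T
T = 98450 / 1783.32 = 55.21 °C

T_f = 55.2 °C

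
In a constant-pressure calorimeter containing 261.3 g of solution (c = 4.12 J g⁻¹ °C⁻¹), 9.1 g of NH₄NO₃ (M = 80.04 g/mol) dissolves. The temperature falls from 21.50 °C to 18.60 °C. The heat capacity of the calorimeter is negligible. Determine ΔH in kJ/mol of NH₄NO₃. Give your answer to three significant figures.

ΔH = 27.5 kJ/mol

|ΔT| = |18.60 − 21.50| = 2.90 °C
|q_surr| = (261.3 × 4.12) × 2.90 = 1076.556 × 2.90 = 3122 J
n(NH₄NO₃) = 9.1 / 80.04 = 0.1137 mol
Temperature fell, so q_rxn = +|q_surr| = 3.122 kJ
ΔH = q_rxn / n = 27.46 kJ/mol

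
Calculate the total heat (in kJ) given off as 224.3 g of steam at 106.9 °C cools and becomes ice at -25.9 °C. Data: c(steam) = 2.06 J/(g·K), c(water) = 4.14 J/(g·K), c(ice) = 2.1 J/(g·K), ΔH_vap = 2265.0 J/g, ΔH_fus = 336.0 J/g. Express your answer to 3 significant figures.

q1 (cool steam 106.9→100 °C): 224.3 × 2.06 × 6.9 = 3188 J
q2 (condense at 100 °C): 224.3 × 2265.0 = 508040 J
q3 (cool water 100→0 °C): 224.3 × 4.14 × 100.0 = 92860 J
q4 (freeze at 0 °C): 224.3 × 336.0 = 75365 J
q5 (cool ice 0→-25.9 °C): 224.3 × 2.1 × 25.9 = 12200 J
Total: 3188 + 508040 + 92860 + 75365 + 12200 = 691653 J = 692 kJ

q = 692 kJ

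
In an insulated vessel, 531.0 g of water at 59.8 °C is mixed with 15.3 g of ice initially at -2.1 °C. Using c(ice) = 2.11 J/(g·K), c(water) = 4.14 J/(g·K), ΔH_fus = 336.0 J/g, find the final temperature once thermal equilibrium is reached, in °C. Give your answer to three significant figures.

T_f = 55.8 °C

Heat to bring ice to 0 °C and melt it: q₁ = 15.3×2.11×2.1 + 15.3×336.0 = 5208.6 J
Heat the water can supply cooling to 0 °C: 531.0×4.14×59.8 = 131461 J > q₁, so all ice melts.
Energy balance: 531.0×4.14×(59.8 − T) = 5208.6 + 15.3×4.14×(T − 0)
2198.34(59.8 − T) = 5208.6 + 63.342 T
131461 − 5208.6 = 2261.682 T
T = 126252.4 / 2261.682 = 55.82 °C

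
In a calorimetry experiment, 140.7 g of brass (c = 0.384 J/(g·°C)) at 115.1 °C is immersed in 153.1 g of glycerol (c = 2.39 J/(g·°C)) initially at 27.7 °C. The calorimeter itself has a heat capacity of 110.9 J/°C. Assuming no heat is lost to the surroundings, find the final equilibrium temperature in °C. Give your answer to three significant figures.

T_f = 36.6 °C

Heat lost by brass = heat gained by glycerol + calorimeter.
(140.7)(0.384)(115.1 − T) = [(153.1)(2.39) + 110.9](T − 27.7)
54.0288 (115.1 − T) = 476.809 (T − 27.7)
6218.7 − 54.0288 T = 476.809 T − 13208
19426.7 = 530.8378 T
T = 36.60 °C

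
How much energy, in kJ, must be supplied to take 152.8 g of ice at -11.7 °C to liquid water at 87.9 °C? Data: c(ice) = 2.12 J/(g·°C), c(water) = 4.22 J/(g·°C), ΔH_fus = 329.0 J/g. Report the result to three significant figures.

q = 111 kJ

q1 (heat ice -11.7→0.0 °C): 152.8 × 2.12 × 11.7 = 3790 J
q2 (melt at 0 °C): 152.8 × 329.0 = 50271 J
q3 (heat water 0.0→87.9 °C): 152.8 × 4.22 × 87.9 = 56679 J
Total: 3790 + 50271 + 56679 = 110740 J = 111 kJ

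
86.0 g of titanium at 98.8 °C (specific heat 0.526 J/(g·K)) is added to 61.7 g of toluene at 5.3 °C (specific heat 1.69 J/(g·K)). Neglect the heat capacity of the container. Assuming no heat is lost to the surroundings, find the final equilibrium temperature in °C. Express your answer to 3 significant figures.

Heat lost by titanium = heat gained by toluene.
(86.0)(0.526)(98.8 − T) = (61.7)(1.69)(T − 5.3)
45.236 (98.8 − T) = 104.273 (T − 5.3)
4469.3 − 45.236 T = 104.273 T − 552.65
5021.95 = 149.509 T
T = 33.59 °C

T_f = 33.6 °C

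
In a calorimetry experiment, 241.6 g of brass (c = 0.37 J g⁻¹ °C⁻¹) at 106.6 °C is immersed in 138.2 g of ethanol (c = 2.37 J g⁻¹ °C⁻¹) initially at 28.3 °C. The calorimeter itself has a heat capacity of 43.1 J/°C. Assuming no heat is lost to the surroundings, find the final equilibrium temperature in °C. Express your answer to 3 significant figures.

T_f = 43.5 °C

Heat lost by brass = heat gained by ethanol + calorimeter.
(241.6)(0.37)(106.6 − T) = [(138.2)(2.37) + 43.1](T − 28.3)
89.392 (106.6 − T) = 370.634 (T − 28.3)
9529.2 − 89.392 T = 370.634 T − 10489
20018.2 = 460.026 T
T = 43.52 °C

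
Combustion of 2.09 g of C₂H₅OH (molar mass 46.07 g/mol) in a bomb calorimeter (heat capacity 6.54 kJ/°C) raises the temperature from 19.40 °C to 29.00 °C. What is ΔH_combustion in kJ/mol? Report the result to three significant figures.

ΔH = -1380 kJ/mol

ΔT = 29.00 − 19.40 = 9.60 °C
q_cal = C_cal × ΔT = 6.54 × 9.60 = 62.784 kJ
n = 2.09 / 46.07 = 0.04537 mol
q_rxn = −q_cal = -62.784 kJ
ΔH = -62.784 / 0.04537 = -1384 kJ/mol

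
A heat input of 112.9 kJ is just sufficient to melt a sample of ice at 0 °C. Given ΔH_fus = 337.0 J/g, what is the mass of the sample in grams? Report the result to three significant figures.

m = q / ΔH_fus = 112900 J / 337.0 J/g = 335 g

m = 335 g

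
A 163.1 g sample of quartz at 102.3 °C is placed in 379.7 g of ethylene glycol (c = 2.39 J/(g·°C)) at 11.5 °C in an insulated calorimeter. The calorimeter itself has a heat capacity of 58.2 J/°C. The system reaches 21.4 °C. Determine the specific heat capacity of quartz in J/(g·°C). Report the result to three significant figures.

c = 0.725 J/(g·°C)

q_gained = (379.7 × 2.39 + 58.2) × (21.4 − 11.5) = 9560 J
q_lost = 163.1 × c × (102.3 − 21.4) = 13194.79 c
Set equal: c = 9560 / 13194.79 = 0.725 J/(g·°C)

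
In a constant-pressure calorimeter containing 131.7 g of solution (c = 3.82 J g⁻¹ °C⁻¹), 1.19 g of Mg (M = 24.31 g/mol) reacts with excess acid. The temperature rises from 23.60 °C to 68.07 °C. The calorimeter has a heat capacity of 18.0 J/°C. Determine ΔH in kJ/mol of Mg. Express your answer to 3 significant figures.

ΔH = -473 kJ/mol

|ΔT| = |68.07 − 23.60| = 44.47 °C
|q_surr| = (131.7 × 3.82 + 18.0) × 44.47 = 521.094 × 44.47 = 23170 J
n(Mg) = 1.19 / 24.31 = 0.04895 mol
Temperature rose, so q_rxn = −|q_surr| = -23.17 kJ
ΔH = q_rxn / n = -473.3 kJ/mol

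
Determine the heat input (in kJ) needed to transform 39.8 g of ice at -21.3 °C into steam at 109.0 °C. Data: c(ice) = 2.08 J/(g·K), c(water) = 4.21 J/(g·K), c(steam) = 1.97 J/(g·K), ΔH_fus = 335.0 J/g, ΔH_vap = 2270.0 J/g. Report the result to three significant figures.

q = 123 kJ

q1 (heat ice -21.3→0.0 °C): 39.8 × 2.08 × 21.3 = 1763 J
q2 (melt at 0 °C): 39.8 × 335.0 = 13333 J
q3 (heat water 0.0→100.0 °C): 39.8 × 4.21 × 100.0 = 16756 J
q4 (vaporize at 100 °C): 39.8 × 2270.0 = 90346 J
q5 (heat steam 100.0→109.0 °C): 39.8 × 1.97 × 9.0 = 706 J
Total: 1763 + 13333 + 16756 + 90346 + 706 = 122904 J = 123 kJ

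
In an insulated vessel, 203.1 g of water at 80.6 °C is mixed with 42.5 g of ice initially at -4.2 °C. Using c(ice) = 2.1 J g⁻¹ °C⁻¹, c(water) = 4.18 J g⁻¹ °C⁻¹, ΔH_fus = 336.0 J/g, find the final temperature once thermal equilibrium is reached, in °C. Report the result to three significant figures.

T_f = 52.4 °C

Heat to bring ice to 0 °C and melt it: q₁ = 42.5×2.1×4.2 + 42.5×336.0 = 14655 J
Heat the water can supply cooling to 0 °C: 203.1×4.18×80.6 = 68426.0 J > q₁, so all ice melts.
Energy balance: 203.1×4.18×(80.6 − T) = 14655 + 42.5×4.18×(T − 0)
848.958(80.6 − T) = 14655 + 177.65 T
68426.0 − 14655 = 1026.608 T
T = 53771.0 / 1026.608 = 52.38 °C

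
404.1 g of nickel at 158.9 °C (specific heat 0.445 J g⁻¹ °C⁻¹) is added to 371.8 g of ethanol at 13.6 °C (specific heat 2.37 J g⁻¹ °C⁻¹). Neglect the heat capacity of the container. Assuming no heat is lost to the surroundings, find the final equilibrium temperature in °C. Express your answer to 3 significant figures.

Heat lost by nickel = heat gained by ethanol.
(404.1)(0.445)(158.9 − T) = (371.8)(2.37)(T − 13.6)
179.8245 (158.9 − T) = 881.166 (T − 13.6)
28574 − 179.8245 T = 881.166 T − 11984
40558 = 1060.9905 T
T = 38.23 °C

T_f = 38.2 °C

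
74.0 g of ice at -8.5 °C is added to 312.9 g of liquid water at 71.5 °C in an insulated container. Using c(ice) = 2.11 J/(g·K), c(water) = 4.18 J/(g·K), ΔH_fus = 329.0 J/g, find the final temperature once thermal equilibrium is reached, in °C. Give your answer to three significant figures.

T_f = 41.9 °C

Heat to bring ice to 0 °C and melt it: q₁ = 74.0×2.11×8.5 + 74.0×329.0 = 25673.2 J
Heat the water can supply cooling to 0 °C: 312.9×4.18×71.5 = 93516.42 J > q₁, so all ice melts.
Energy balance: 312.9×4.18×(71.5 − T) = 25673.2 + 74.0×4.18×(T − 0)
1307.922(71.5 − T) = 25673.2 + 309.32 T
93516.42 − 25673.2 = 1617.242 T
T = 67843.22 / 1617.242 = 41.9499 °C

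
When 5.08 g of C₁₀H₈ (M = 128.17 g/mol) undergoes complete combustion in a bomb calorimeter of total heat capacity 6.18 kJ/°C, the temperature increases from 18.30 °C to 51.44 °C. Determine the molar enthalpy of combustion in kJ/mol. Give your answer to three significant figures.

ΔT = 51.44 − 18.30 = 33.14 °C
q_cal = C_cal × ΔT = 6.18 × 33.14 = 204.8052 kJ
n = 5.08 / 128.17 = 0.03963 mol
q_rxn = −q_cal = -204.8052 kJ
ΔH = -204.8052 / 0.03963 = -5168 kJ/mol

ΔH = -5170 kJ/mol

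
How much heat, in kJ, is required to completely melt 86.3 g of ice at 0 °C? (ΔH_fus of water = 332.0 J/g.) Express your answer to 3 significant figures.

q = 28.7 kJ

q = m × ΔH_fus = 86.3 × 332.0 = 28650 J = 28.7 kJ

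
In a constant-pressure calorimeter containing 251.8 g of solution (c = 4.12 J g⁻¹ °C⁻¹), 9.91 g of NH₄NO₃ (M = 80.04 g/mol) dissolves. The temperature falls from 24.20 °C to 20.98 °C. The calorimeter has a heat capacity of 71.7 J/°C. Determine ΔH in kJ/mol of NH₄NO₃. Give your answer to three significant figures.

|ΔT| = |20.98 − 24.20| = 3.22 °C
|q_surr| = (251.8 × 4.12 + 71.7) × 3.22 = 1109.116 × 3.22 = 3571 J
n(NH₄NO₃) = 9.91 / 80.04 = 0.1238 mol
Temperature fell, so q_rxn = +|q_surr| = 3.571 kJ
ΔH = q_rxn / n = 28.84 kJ/mol

ΔH = 28.8 kJ/mol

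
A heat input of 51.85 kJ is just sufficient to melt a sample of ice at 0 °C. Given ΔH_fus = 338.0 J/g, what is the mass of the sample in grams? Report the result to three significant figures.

m = q / ΔH_fus = 51850 J / 338.0 J/g = 153 g

m = 153 g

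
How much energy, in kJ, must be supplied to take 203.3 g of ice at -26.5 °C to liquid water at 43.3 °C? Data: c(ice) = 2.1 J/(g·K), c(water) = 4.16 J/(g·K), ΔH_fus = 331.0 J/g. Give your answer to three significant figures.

q1 (heat ice -26.5→0.0 °C): 203.3 × 2.1 × 26.5 = 11314 J
q2 (melt at 0 °C): 203.3 × 331.0 = 67292 J
q3 (heat water 0.0→43.3 °C): 203.3 × 4.16 × 43.3 = 36620 J
Total: 11314 + 67292 + 36620 = 115226 J = 115 kJ

q = 115 kJ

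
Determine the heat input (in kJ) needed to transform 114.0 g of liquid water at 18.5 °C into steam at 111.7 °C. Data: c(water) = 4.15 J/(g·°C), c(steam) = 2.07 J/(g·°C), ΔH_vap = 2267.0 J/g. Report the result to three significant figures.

q1 (heat water 18.5→100.0 °C): 114.0 × 4.15 × 81.5 = 38558 J
q2 (vaporize at 100 °C): 114.0 × 2267.0 = 258438 J
q3 (heat steam 100.0→111.7 °C): 114.0 × 2.07 × 11.7 = 2761 J
Total: 38558 + 258438 + 2761 = 299757 J = 300 kJ

q = 300 kJ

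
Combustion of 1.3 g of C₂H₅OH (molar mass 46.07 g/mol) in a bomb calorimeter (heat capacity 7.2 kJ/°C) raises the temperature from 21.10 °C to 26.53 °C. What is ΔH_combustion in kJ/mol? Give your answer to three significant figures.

ΔH = -1390 kJ/mol

ΔT = 26.53 − 21.10 = 5.43 °C
q_cal = C_cal × ΔT = 7.2 × 5.43 = 39.096 kJ
n = 1.3 / 46.07 = 0.02822 mol
q_rxn = −q_cal = -39.096 kJ
ΔH = -39.096 / 0.02822 = -1385 kJ/mol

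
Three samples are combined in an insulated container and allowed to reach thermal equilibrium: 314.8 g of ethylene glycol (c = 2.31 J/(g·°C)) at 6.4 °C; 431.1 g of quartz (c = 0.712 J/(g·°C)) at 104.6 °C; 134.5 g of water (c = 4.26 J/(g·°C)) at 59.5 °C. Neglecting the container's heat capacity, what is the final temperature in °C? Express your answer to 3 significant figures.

T_f = 44.1 °C

Σ mᵢcᵢ(T − Tᵢ) = 0  ⇒  T = Σ mᵢcᵢTᵢ / Σ mᵢcᵢ
Σ mᵢcᵢ = 314.8×2.31 + 431.1×0.712 + 134.5×4.26 = 1607.1012
Σ mᵢcᵢTᵢ = 727.188×6.4 + 306.9432×104.6 + 572.97×59.5 = 70852
T = 70852 / 1607.1012 = 44.09 °C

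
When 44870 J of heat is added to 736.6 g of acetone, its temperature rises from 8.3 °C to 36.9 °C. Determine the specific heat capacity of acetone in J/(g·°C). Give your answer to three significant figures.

c = q / (m ΔT) = 44870 / (736.6 × 28.6)
c = 44870 / 21066.76 = 2.13 J/(g·°C)

c = 2.13 J/(g·°C)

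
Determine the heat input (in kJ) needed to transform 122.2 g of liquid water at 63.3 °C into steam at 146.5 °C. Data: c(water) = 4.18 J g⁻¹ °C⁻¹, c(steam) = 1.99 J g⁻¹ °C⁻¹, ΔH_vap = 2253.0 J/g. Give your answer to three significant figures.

q1 (heat water 63.3→100.0 °C): 122.2 × 4.18 × 36.7 = 18746 J
q2 (vaporize at 100 °C): 122.2 × 2253.0 = 275317 J
q3 (heat steam 100.0→146.5 °C): 122.2 × 1.99 × 46.5 = 11308 J
Total: 18746 + 275317 + 11308 = 305371 J = 305 kJ

q = 305 kJ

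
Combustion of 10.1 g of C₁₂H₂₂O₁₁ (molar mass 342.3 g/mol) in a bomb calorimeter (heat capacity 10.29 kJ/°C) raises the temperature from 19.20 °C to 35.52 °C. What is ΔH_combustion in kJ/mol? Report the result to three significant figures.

ΔH = -5690 kJ/mol

ΔT = 35.52 − 19.20 = 16.32 °C
q_cal = C_cal × ΔT = 10.29 × 16.32 = 167.9328 kJ
n = 10.1 / 342.3 = 0.02951 mol
q_rxn = −q_cal = -167.9328 kJ
ΔH = -167.9328 / 0.02951 = -5691 kJ/mol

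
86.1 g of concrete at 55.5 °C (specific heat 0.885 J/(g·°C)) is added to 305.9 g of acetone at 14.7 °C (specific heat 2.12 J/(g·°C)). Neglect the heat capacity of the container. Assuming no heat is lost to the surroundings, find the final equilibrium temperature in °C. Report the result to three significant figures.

T_f = 19.0 °C

Heat lost by concrete = heat gained by acetone.
(86.1)(0.885)(55.5 − T) = (305.9)(2.12)(T − 14.7)
76.1985 (55.5 − T) = 648.508 (T − 14.7)
4229.0 − 76.1985 T = 648.508 T − 9533.1
13762.1 = 724.7065 T
T = 18.99 °C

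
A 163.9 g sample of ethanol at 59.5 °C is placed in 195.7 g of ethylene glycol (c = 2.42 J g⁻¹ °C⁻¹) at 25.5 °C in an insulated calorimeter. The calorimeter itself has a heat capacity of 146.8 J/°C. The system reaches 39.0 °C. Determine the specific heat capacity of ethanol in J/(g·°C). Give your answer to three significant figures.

c = 2.49 J/(g·°C)

q_gained = (195.7 × 2.42 + 146.8) × (39.0 − 25.5) = 8375 J
q_lost = 163.9 × c × (59.5 − 39.0) = 3359.95 c
Set equal: c = 8375 / 3359.95 = 2.49 J/(g·°C)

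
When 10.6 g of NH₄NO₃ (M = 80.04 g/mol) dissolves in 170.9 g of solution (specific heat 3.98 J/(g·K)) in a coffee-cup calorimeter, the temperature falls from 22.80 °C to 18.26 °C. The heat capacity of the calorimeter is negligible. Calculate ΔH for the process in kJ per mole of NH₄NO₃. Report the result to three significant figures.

ΔH = 23.3 kJ/mol

|ΔT| = |18.26 − 22.80| = 4.54 °C
|q_surr| = (170.9 × 3.98) × 4.54 = 680.182 × 4.54 = 3088 J
n(NH₄NO₃) = 10.6 / 80.04 = 0.1324 mol
Temperature fell, so q_rxn = +|q_surr| = 3.088 kJ
ΔH = q_rxn / n = 23.32 kJ/mol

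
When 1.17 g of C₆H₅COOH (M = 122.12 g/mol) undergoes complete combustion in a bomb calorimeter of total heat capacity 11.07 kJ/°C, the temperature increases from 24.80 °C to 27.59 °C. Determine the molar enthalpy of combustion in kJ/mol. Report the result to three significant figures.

ΔT = 27.59 − 24.80 = 2.79 °C
q_cal = C_cal × ΔT = 11.07 × 2.79 = 30.8853 kJ
n = 1.17 / 122.12 = 0.009581 mol
q_rxn = −q_cal = -30.8853 kJ
ΔH = -30.8853 / 0.009581 = -3224 kJ/mol

ΔH = -3220 kJ/mol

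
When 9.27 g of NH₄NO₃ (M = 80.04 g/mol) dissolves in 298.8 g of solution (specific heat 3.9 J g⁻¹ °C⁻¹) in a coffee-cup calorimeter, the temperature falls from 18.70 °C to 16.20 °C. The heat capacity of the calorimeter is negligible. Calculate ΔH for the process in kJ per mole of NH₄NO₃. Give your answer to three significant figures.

|ΔT| = |16.20 − 18.70| = 2.50 °C
|q_surr| = (298.8 × 3.9) × 2.50 = 1165.32 × 2.50 = 2913 J
n(NH₄NO₃) = 9.27 / 80.04 = 0.1158 mol
Temperature fell, so q_rxn = +|q_surr| = 2.913 kJ
ΔH = q_rxn / n = 25.16 kJ/mol

ΔH = 25.2 kJ/mol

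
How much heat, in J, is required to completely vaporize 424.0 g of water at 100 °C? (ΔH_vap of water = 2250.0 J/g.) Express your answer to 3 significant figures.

q = 954000 J

q = m × ΔH_vap = 424.0 × 2250.0 = 954000 J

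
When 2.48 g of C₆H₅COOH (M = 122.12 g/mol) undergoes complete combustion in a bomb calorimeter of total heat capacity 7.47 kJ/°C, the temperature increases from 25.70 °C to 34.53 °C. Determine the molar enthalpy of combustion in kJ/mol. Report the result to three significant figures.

ΔH = -3250 kJ/mol

ΔT = 34.53 − 25.70 = 8.83 °C
q_cal = C_cal × ΔT = 7.47 × 8.83 = 65.9601 kJ
n = 2.48 / 122.12 = 0.02031 mol
q_rxn = −q_cal = -65.9601 kJ
ΔH = -65.9601 / 0.02031 = -3248 kJ/mol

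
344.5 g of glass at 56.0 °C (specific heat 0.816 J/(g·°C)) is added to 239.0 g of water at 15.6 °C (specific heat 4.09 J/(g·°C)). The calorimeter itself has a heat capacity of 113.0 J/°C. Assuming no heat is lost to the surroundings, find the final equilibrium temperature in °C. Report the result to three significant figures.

T_f = 23.9 °C

Heat lost by glass = heat gained by water + calorimeter.
(344.5)(0.816)(56.0 − T) = [(239.0)(4.09) + 113.0](T − 15.6)
281.112 (56.0 − T) = 1090.51 (T − 15.6)
15742 − 281.112 T = 1090.51 T − 17012
32754 = 1371.622 T
T = 23.88 °C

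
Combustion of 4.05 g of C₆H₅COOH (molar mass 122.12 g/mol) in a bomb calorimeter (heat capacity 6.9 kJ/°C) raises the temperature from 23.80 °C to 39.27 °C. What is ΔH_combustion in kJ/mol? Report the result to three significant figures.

ΔH = -3220 kJ/mol

ΔT = 39.27 − 23.80 = 15.47 °C
q_cal = C_cal × ΔT = 6.9 × 15.47 = 106.743 kJ
n = 4.05 / 122.12 = 0.03316 mol
q_rxn = −q_cal = -106.743 kJ
ΔH = -106.743 / 0.03316 = -3219 kJ/mol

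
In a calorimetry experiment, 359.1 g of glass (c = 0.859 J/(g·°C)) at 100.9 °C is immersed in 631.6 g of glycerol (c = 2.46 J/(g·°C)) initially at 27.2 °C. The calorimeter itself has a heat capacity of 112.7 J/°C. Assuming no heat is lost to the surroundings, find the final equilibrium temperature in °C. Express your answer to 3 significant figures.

Heat lost by glass = heat gained by glycerol + calorimeter.
(359.1)(0.859)(100.9 − T) = [(631.6)(2.46) + 112.7](T − 27.2)
308.4669 (100.9 − T) = 1666.436 (T − 27.2)
31124 − 308.4669 T = 1666.436 T − 45327
76451 = 1974.9029 T
T = 38.71 °C

T_f = 38.7 °C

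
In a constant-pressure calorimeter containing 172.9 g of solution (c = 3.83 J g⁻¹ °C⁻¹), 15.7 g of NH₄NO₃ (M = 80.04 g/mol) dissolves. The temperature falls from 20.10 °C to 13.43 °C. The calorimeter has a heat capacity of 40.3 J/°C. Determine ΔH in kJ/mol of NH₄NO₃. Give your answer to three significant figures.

|ΔT| = |13.43 − 20.10| = 6.67 °C
|q_surr| = (172.9 × 3.83 + 40.3) × 6.67 = 702.507 × 6.67 = 4686 J
n(NH₄NO₃) = 15.7 / 80.04 = 0.1962 mol
Temperature fell, so q_rxn = +|q_surr| = 4.686 kJ
ΔH = q_rxn / n = 23.88 kJ/mol

ΔH = 23.9 kJ/mol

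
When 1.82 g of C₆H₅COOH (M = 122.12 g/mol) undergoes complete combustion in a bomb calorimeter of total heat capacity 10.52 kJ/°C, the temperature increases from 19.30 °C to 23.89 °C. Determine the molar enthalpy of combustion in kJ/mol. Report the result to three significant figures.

ΔH = -3240 kJ/mol

ΔT = 23.89 − 19.30 = 4.59 °C
q_cal = C_cal × ΔT = 10.52 × 4.59 = 48.2868 kJ
n = 1.82 / 122.12 = 0.01490 mol
q_rxn = −q_cal = -48.2868 kJ
ΔH = -48.2868 / 0.01490 = -3241 kJ/mol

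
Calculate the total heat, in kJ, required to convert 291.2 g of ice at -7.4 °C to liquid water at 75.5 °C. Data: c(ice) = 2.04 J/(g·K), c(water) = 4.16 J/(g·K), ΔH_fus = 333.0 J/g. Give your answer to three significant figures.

q = 193 kJ

q1 (heat ice -7.4→0.0 °C): 291.2 × 2.04 × 7.4 = 4396 J
q2 (melt at 0 °C): 291.2 × 333.0 = 96970 J
q3 (heat water 0.0→75.5 °C): 291.2 × 4.16 × 75.5 = 91460 J
Total: 4396 + 96970 + 91460 = 192826 J = 193 kJ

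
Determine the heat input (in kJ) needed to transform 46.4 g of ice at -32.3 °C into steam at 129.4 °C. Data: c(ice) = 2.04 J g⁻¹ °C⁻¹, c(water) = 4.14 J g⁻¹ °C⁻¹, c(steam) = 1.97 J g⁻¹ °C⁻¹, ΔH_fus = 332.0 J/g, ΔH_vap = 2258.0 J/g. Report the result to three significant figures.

q = 145 kJ

q1 (heat ice -32.3→0.0 °C): 46.4 × 2.04 × 32.3 = 3057 J
q2 (melt at 0 °C): 46.4 × 332.0 = 15405 J
q3 (heat water 0.0→100.0 °C): 46.4 × 4.14 × 100.0 = 19210 J
q4 (vaporize at 100 °C): 46.4 × 2258.0 = 104771 J
q5 (heat steam 100.0→129.4 °C): 46.4 × 1.97 × 29.4 = 2687 J
Total: 3057 + 15405 + 19210 + 104771 + 2687 = 145130 J = 145 kJ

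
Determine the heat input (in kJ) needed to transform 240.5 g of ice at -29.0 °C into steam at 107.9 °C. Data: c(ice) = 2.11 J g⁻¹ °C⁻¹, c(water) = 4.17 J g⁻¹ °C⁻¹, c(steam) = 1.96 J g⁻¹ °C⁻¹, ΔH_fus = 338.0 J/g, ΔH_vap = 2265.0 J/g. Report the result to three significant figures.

q1 (heat ice -29.0→0.0 °C): 240.5 × 2.11 × 29.0 = 14716 J
q2 (melt at 0 °C): 240.5 × 338.0 = 81289 J
q3 (heat water 0.0→100.0 °C): 240.5 × 4.17 × 100.0 = 100289 J
q4 (vaporize at 100 °C): 240.5 × 2265.0 = 544733 J
q5 (heat steam 100.0→107.9 °C): 240.5 × 1.96 × 7.9 = 3724 J
Total: 14716 + 81289 + 100289 + 544733 + 3724 = 744751 J = 745 kJ

q = 745 kJ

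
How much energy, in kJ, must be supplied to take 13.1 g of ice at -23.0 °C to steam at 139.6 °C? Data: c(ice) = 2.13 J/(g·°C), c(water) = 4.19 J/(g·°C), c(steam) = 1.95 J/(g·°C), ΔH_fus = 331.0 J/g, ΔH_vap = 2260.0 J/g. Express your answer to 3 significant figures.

q1 (heat ice -23.0→0.0 °C): 13.1 × 2.13 × 23.0 = 642 J
q2 (melt at 0 °C): 13.1 × 331.0 = 4336 J
q3 (heat water 0.0→100.0 °C): 13.1 × 4.19 × 100.0 = 5489 J
q4 (vaporize at 100 °C): 13.1 × 2260.0 = 29606 J
q5 (heat steam 100.0→139.6 °C): 13.1 × 1.95 × 39.6 = 1012 J
Total: 642 + 4336 + 5489 + 29606 + 1012 = 41085 J = 41.1 kJ

q = 41.1 kJ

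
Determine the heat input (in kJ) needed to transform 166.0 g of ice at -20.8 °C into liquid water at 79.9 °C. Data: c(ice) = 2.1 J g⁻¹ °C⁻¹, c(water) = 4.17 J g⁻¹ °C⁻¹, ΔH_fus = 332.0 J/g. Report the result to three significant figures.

q1 (heat ice -20.8→0.0 °C): 166.0 × 2.1 × 20.8 = 7251 J
q2 (melt at 0 °C): 166.0 × 332.0 = 55112 J
q3 (heat water 0.0→79.9 °C): 166.0 × 4.17 × 79.9 = 55308 J
Total: 7251 + 55112 + 55308 = 117671 J = 118 kJ

q = 118 kJ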